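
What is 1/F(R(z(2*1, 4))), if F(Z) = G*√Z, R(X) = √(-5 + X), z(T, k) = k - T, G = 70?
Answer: -3^(¾)*I^(3/2)/210 ≈ 0.0076755 - 0.0076755*I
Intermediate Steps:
F(Z) = 70*√Z
1/F(R(z(2*1, 4))) = 1/(70*√(√(-5 + (4 - 2)))) = 1/(70*√(√(-5 + 2))) = 1/(70*√(√(-3))) = 1/(70*√(I*√3)) = 1/(70*(3^(¼)*√I)) = 1/(70*3^(¼)*√I) = -3^(¾)*I^(3/2)/210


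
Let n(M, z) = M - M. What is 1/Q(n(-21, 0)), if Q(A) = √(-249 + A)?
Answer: -I*√249/249 ≈ -0.063372*I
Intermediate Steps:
n(M, z) = 0
1/Q(n(-21, 0)) = 1/(√(-249 + 0)) = 1/(√(-249)) = 1/(I*√249) = -I*√249/249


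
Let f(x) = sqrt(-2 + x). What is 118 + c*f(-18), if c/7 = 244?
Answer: 118 + 3416*I*sqrt(5) ≈ 118.0 + 7638.4*I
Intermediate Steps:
c = 1708 (c = 7*244 = 1708)
118 + c*f(-18) = 118 + 1708*sqrt(-2 - 18) = 118 + 1708*sqrt(-20) = 118 + 1708*(2*I*sqrt(5)) = 118 + 3416*I*sqrt(5)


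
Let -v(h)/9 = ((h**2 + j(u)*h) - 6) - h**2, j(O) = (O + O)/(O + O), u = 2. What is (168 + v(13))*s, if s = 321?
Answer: 33705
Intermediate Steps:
j(O) = 1 (j(O) = (2*O)/((2*O)) = (2*O)*(1/(2*O)) = 1)
v(h) = 54 - 9*h (v(h) = -9*(((h**2 + 1*h) - 6) - h**2) = -9*(((h**2 + h) - 6) - h**2) = -9*(((h + h**2) - 6) - h**2) = -9*((-6 + h + h**2) - h**2) = -9*(-6 + h) = 54 - 9*h)
(168 + v(13))*s = (168 + (54 - 9*13))*321 = (168 + (54 - 117))*321 = (168 - 63)*321 = 105*321 = 33705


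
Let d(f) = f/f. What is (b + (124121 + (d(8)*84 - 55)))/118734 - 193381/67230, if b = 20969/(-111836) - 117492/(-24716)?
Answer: -240446955049834273/131337498521271240 ≈ -1.8308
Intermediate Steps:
d(f) = 1
b = 3155391377/691034644 (b = 20969*(-1/111836) - 117492*(-1/24716) = -20969/111836 + 29373/6179 = 3155391377/691034644 ≈ 4.5662)
(b + (124121 + (d(8)*84 - 55)))/118734 - 193381/67230 = (3155391377/691034644 + (124121 + (1*84 - 55)))/118734 - 193381/67230 = (3155391377/691034644 + (124121 + (84 - 55)))*(1/118734) - 193381*1/67230 = (3155391377/691034644 + (124121 + 29))*(1/118734) - 193381/67230 = (3155391377/691034644 + 124150)*(1/118734) - 193381/67230 = (85795106443977/691034644)*(1/118734) - 193381/67230 = 4085481259237/3907109877176 - 193381/67230 = -240446955049834273/131337498521271240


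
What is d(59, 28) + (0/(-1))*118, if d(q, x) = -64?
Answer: -64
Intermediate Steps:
d(59, 28) + (0/(-1))*118 = -64 + (0/(-1))*118 = -64 + (0*(-1))*118 = -64 + 0*118 = -64 + 0 = -64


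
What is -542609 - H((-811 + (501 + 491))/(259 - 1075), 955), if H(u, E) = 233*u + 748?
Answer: -443337139/816 ≈ -5.4331e+5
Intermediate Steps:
H(u, E) = 748 + 233*u
-542609 - H((-811 + (501 + 491))/(259 - 1075), 955) = -542609 - (748 + 233*((-811 + (501 + 491))/(259 - 1075))) = -542609 - (748 + 233*((-811 + 992)/(-816))) = -542609 - (748 + 233*(181*(-1/816))) = -542609 - (748 + 233*(-181/816)) = -542609 - (748 - 42173/816) = -542609 - 1*568195/816 = -542609 - 568195/816 = -443337139/816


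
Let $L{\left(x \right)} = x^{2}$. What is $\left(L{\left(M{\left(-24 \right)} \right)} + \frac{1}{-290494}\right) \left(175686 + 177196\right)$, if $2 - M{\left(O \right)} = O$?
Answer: $\frac{34648414876863}{145247} \approx 2.3855 \cdot 10^{8}$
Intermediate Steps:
$M{\left(O \right)} = 2 - O$
$\left(L{\left(M{\left(-24 \right)} \right)} + \frac{1}{-290494}\right) \left(175686 + 177196\right) = \left(\left(2 - -24\right)^{2} + \frac{1}{-290494}\right) \left(175686 + 177196\right) = \left(\left(2 + 24\right)^{2} - \frac{1}{290494}\right) 352882 = \left(26^{2} - \frac{1}{290494}\right) 352882 = \left(676 - \frac{1}{290494}\right) 352882 = \frac{196373943}{290494} \cdot 352882 = \frac{34648414876863}{145247}$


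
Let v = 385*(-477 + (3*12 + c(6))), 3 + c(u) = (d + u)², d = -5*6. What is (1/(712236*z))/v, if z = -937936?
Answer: -1/33949375308414720 ≈ -2.9456e-17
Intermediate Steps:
d = -30
c(u) = -3 + (-30 + u)²
v = 50820 (v = 385*(-477 + (3*12 + (-3 + (-30 + 6)²))) = 385*(-477 + (36 + (-3 + (-24)²))) = 385*(-477 + (36 + (-3 + 576))) = 385*(-477 + (36 + 573)) = 385*(-477 + 609) = 385*132 = 50820)
(1/(712236*z))/v = (1/(712236*(-937936)))/50820 = ((1/712236)*(-1/937936))*(1/50820) = -1/668031784896*1/50820 = -1/33949375308414720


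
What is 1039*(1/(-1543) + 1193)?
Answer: 1912589122/1543 ≈ 1.2395e+6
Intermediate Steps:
1039*(1/(-1543) + 1193) = 1039*(-1/1543 + 1193) = 1039*(1840798/1543) = 1912589122/1543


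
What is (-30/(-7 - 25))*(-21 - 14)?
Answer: -525/16 ≈ -32.813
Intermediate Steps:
(-30/(-7 - 25))*(-21 - 14) = (-30/(-32))*(-35) = -1/32*(-30)*(-35) = (15/16)*(-35) = -525/16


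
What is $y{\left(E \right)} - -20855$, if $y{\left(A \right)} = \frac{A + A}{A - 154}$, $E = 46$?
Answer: $\frac{563062}{27} \approx 20854.0$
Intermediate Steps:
$y{\left(A \right)} = \frac{2 A}{-154 + A}$
$y{\left(E \right)} - -20855 = 2 \cdot 46 \frac{1}{-154 + 46} - -20855 = 2 \cdot 46 \frac{1}{-108} + 20855 = 2 \cdot 46 \left(- \frac{1}{108}\right) + 20855 = - \frac{23}{27} + 20855 = \frac{563062}{27}$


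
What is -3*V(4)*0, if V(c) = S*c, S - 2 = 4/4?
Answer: 0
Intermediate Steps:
S = 3 (S = 2 + 4/4 = 2 + 4*(1/4) = 2 + 1 = 3)
V(c) = 3*c
-3*V(4)*0 = -9*4*0 = -3*12*0 = -36*0 = 0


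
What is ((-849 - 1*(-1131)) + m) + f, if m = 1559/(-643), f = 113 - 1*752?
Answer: -231110/643 ≈ -359.42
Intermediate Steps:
f = -639 (f = 113 - 752 = -639)
m = -1559/643 (m = 1559*(-1/643) = -1559/643 ≈ -2.4246)
((-849 - 1*(-1131)) + m) + f = ((-849 - 1*(-1131)) - 1559/643) - 639 = ((-849 + 1131) - 1559/643) - 639 = (282 - 1559/643) - 639 = 179767/643 - 639 = -231110/643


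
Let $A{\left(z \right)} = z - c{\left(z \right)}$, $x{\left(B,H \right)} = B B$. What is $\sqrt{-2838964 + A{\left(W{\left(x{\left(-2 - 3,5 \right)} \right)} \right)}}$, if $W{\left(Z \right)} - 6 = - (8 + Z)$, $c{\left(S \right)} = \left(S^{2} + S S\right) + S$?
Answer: $i \sqrt{2840422} \approx 1685.4 i$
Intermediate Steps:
$c{\left(S \right)} = S + 2 S^{2}$ ($c{\left(S \right)} = \left(S^{2} + S^{2}\right) + S = 2 S^{2} + S = S + 2 S^{2}$)
$x{\left(B,H \right)} = B^{2}$
$W{\left(Z \right)} = -2 - Z$ ($W{\left(Z \right)} = 6 - \left(8 + Z\right) = -2 - Z$)
$A{\left(z \right)} = z - z \left(1 + 2 z\right)$
$\sqrt{-2838964 + A{\left(W{\left(x{\left(-2 - 3,5 \right)} \right)} \right)}} = \sqrt{-2838964 - 2 \left(-2 - \left(-2 - 3\right)^{2}\right)^{2}} = \sqrt{-2838964 - 2 \left(-2 - \left(-5\right)^{2}\right)^{2}} = \sqrt{-2838964 - 2 \left(-2 - 25\right)^{2}} = \sqrt{-2838964 - 2 \left(-27\right)^{2}} = \sqrt{-2838964 - 1458} = \sqrt{-2840422} = i \sqrt{2840422}$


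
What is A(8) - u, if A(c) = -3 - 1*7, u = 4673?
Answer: -4683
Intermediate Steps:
A(c) = -10 (A(c) = -3 - 7 = -10)
A(8) - u = -10 - 1*4673 = -10 - 4673 = -4683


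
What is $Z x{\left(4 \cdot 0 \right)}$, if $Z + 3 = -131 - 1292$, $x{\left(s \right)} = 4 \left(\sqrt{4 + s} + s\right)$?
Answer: $-11408$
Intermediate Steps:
$x{\left(s \right)} = 4 s + 4 \sqrt{4 + s}$ ($x{\left(s \right)} = 4 \left(s + \sqrt{4 + s}\right) = 4 s + 4 \sqrt{4 + s}$)
$Z = -1426$ ($Z = -3 - 1423 = -1426$)
$Z x{\left(4 \cdot 0 \right)} = - 1426 \left(4 \cdot 4 \cdot 0 + 4 \sqrt{4 + 4 \cdot 0}\right) = - 1426 \left(4 \cdot 0 + 4 \sqrt{4 + 0}\right) = - 1426 \left(0 + 4 \sqrt{4}\right) = - 1426 \left(0 + 4 \cdot 2\right) = - 1426 \left(0 + 8\right) = \left(-1426\right) 8 = -11408$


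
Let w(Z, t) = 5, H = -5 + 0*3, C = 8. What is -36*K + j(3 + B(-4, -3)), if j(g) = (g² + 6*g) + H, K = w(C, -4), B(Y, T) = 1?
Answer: -145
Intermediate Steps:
H = -5 (H = -5 + 0 = -5)
K = 5
j(g) = -5 + g² + 6*g (j(g) = (g² + 6*g) - 5 = -5 + g² + 6*g)
-36*K + j(3 + B(-4, -3)) = -36*5 + (-5 + (3 + 1)² + 6*(3 + 1)) = -180 + (-5 + 4² + 6*4) = -180 + (-5 + 16 + 24) = -180 + 35 = -145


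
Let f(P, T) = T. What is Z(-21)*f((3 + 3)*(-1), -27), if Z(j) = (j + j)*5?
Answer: 5670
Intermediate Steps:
Z(j) = 10*j (Z(j) = (2*j)*5 = 10*j)
Z(-21)*f((3 + 3)*(-1), -27) = (10*(-21))*(-27) = -210*(-27) = 5670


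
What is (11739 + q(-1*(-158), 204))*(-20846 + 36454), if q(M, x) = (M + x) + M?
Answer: 191338472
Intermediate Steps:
q(M, x) = x + 2*M
(11739 + q(-1*(-158), 204))*(-20846 + 36454) = (11739 + (204 + 2*(-1*(-158))))*(-20846 + 36454) = (11739 + (204 + 2*158))*15608 = (11739 + (204 + 316))*15608 = (11739 + 520)*15608 = 12259*15608 = 191338472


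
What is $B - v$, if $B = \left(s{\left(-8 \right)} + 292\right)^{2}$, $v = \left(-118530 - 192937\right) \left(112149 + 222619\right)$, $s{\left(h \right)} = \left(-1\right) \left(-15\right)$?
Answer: $104269278905$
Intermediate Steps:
$s{\left(h \right)} = 15$
$v = -104269184656$ ($v = \left(-311467\right) 334768 = -104269184656$)
$B = 94249$ ($B = \left(15 + 292\right)^{2} = 307^{2} = 94249$)
$B - v = 94249 - -104269184656 = 94249 + 104269184656 = 104269278905$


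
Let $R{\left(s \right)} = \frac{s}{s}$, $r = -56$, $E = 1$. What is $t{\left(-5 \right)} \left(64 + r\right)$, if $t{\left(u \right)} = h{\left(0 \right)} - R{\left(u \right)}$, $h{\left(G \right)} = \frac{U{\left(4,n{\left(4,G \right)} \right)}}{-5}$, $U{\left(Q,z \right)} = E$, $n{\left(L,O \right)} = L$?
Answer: $- \frac{48}{5} \approx -9.6$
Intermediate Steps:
$U{\left(Q,z \right)} = 1$
$h{\left(G \right)} = - \frac{1}{5}$ ($h{\left(G \right)} = 1 \frac{1}{-5} = 1 \left(- \frac{1}{5}\right) = - \frac{1}{5}$)
$R{\left(s \right)} = 1$
$t{\left(u \right)} = - \frac{6}{5}$ ($t{\left(u \right)} = - \frac{1}{5} - 1 = - \frac{6}{5}$)
$t{\left(-5 \right)} \left(64 + r\right) = - \frac{6 \left(64 - 56\right)}{5} = \left(- \frac{6}{5}\right) 8 = - \frac{48}{5}$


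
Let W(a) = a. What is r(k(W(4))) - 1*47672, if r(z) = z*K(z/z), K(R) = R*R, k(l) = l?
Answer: -47668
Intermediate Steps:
K(R) = R**2
r(z) = z (r(z) = z*(z/z)**2 = z*1**2 = z*1 = z)
r(k(W(4))) - 1*47672 = 4 - 1*47672 = 4 - 47672 = -47668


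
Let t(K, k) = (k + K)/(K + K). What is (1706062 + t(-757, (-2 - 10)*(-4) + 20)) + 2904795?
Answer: 6980838187/1514 ≈ 4.6109e+6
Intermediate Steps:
t(K, k) = (K + k)/(2*K) (t(K, k) = (K + k)/((2*K)) = (K + k)*(1/(2*K)) = (K + k)/(2*K))
(1706062 + t(-757, (-2 - 10)*(-4) + 20)) + 2904795 = (1706062 + (½)*(-757 + ((-2 - 10)*(-4) + 20))/(-757)) + 2904795 = (1706062 + (½)*(-1/757)*(-757 + (-12*(-4) + 20))) + 2904795 = (1706062 + (½)*(-1/757)*(-757 + (48 + 20))) + 2904795 = (1706062 + (½)*(-1/757)*(-757 + 68)) + 2904795 = (1706062 + (½)*(-1/757)*(-689)) + 2904795 = (1706062 + 689/1514) + 2904795 = 2582978557/1514 + 2904795 = 6980838187/1514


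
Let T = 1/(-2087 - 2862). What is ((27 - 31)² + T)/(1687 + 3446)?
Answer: 79183/25403217 ≈ 0.0031170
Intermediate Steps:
T = -1/4949 (T = 1/(-4949) = -1/4949 ≈ -0.00020206)
((27 - 31)² + T)/(1687 + 3446) = ((27 - 31)² - 1/4949)/(1687 + 3446) = ((-4)² - 1/4949)/5133 = (16 - 1/4949)*(1/5133) = (79183/4949)*(1/5133) = 79183/25403217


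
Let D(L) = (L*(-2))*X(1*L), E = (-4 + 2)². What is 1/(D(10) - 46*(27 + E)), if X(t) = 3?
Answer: -1/1486 ≈ -0.00067295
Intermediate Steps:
E = 4 (E = (-2)² = 4)
D(L) = -6*L (D(L) = (L*(-2))*3 = -2*L*3 = -6*L)
1/(D(10) - 46*(27 + E)) = 1/(-6*10 - 46*(27 + 4)) = 1/(-60 - 46*31) = 1/(-60 - 1426) = 1/(-1486) = -1/1486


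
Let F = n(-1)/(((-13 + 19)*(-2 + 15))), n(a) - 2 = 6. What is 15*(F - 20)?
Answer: -3880/13 ≈ -298.46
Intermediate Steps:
n(a) = 8 (n(a) = 2 + 6 = 8)
F = 4/39 (F = 8/(((-13 + 19)*(-2 + 15))) = 8/((6*13)) = 8/78 = 8*(1/78) = 4/39 ≈ 0.10256)
15*(F - 20) = 15*(4/39 - 20) = 15*(-776/39) = -3880/13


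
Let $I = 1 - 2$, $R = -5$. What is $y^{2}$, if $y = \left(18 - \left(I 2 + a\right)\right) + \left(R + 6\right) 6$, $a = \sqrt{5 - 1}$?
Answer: $576$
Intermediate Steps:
$a = 2$ ($a = \sqrt{4} = 2$)
$I = -1$
$y = 24$ ($y = \left(18 - \left(\left(-1\right) 2 + 2\right)\right) + \left(-5 + 6\right) 6 = \left(18 - \left(-2 + 2\right)\right) + 1 \cdot 6 = \left(18 - 0\right) + 6 = \left(18 + 0\right) + 6 = 18 + 6 = 24$)
$y^{2} = 24^{2} = 576$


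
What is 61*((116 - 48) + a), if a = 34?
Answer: 6222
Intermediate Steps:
61*((116 - 48) + a) = 61*((116 - 48) + 34) = 61*(68 + 34) = 61*102 = 6222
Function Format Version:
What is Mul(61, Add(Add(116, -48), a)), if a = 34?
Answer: 6222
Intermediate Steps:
Mul(61, Add(Add(116, -48), a)) = Mul(61, Add(Add(116, -48), 34)) = Mul(61, Add(68, 34)) = Mul(61, 102) = 6222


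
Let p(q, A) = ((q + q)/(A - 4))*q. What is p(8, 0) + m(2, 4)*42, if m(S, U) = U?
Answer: 136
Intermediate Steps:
p(q, A) = 2*q²/(-4 + A) (p(q, A) = ((2*q)/(-4 + A))*q = (2*q/(-4 + A))*q = 2*q²/(-4 + A))
p(8, 0) + m(2, 4)*42 = 2*8²/(-4 + 0) + 4*42 = 2*64/(-4) + 168 = 2*64*(-¼) + 168 = -32 + 168 = 136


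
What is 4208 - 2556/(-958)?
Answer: 2016910/479 ≈ 4210.7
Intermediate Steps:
4208 - 2556/(-958) = 4208 - 2556*(-1/958) = 4208 + 1278/479 = 2016910/479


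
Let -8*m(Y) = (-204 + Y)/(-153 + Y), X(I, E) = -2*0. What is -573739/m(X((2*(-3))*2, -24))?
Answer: 3442434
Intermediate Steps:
X(I, E) = 0
m(Y) = -(-204 + Y)/(8*(-153 + Y))
-573739/m(X((2*(-3))*2, -24)) = -573739*8*(-153 + 0)/(204 - 1*0) = -573739*(-1224/(204 + 0)) = -573739/((1/8)*(-1/153)*204) = -573739/(-1/6) = -573739*(-6) = 3442434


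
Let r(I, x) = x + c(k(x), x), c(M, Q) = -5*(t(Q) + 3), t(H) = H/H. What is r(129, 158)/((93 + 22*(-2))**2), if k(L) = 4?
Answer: 138/2401 ≈ 0.057476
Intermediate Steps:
t(H) = 1
c(M, Q) = -20 (c(M, Q) = -5*(1 + 3) = -5*4 = -20)
r(I, x) = -20 + x (r(I, x) = x - 20 = -20 + x)
r(129, 158)/((93 + 22*(-2))**2) = (-20 + 158)/((93 + 22*(-2))**2) = 138/((93 - 44)**2) = 138/(49**2) = 138/2401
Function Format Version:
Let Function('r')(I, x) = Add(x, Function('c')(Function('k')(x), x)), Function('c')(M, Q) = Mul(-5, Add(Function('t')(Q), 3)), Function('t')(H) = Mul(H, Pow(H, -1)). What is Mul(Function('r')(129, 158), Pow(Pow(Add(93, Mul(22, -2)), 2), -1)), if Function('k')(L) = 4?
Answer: Rational(138, 2401) ≈ 0.057476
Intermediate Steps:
Function('t')(H) = 1
Function('c')(M, Q) = -20 (Function('c')(M, Q) = Mul(-5, Add(1, 3)) = Mul(-5, 4) = -20)
Function('r')(I, x) = Add(-20, x) (Function('r')(I, x) = Add(x, -20) = Add(-20, x))
Mul(Function('r')(129, 158), Pow(Pow(Add(93, Mul(22, -2)), 2), -1)) = Mul(Add(-20, 158), Pow(Pow(Add(93, Mul(22, -2)), 2), -1)) = Mul(138, Pow(Pow(Add(93, -44), 2), -1)) = Mul(138, Pow(Pow(49, 2), -1)) = Mul(138, Pow(2401, -1)) = Mul(138, Rational(1, 2401)) = Rational(138, 2401)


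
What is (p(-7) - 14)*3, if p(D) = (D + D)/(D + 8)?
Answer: -84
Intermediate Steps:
p(D) = 2*D/(8 + D) (p(D) = (2*D)/(8 + D) = 2*D/(8 + D))
(p(-7) - 14)*3 = (2*(-7)/(8 - 7) - 14)*3 = (2*(-7)/1 - 14)*3 = (2*(-7)*1 - 14)*3 = (-14 - 14)*3 = -28*3 = -84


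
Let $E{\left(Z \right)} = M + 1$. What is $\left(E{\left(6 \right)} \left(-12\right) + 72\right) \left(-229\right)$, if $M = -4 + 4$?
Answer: $-13740$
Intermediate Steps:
$M = 0$
$E{\left(Z \right)} = 1$ ($E{\left(Z \right)} = 0 + 1 = 1$)
$\left(E{\left(6 \right)} \left(-12\right) + 72\right) \left(-229\right) = \left(1 \left(-12\right) + 72\right) \left(-229\right) = \left(-12 + 72\right) \left(-229\right) = 60 \left(-229\right) = -13740$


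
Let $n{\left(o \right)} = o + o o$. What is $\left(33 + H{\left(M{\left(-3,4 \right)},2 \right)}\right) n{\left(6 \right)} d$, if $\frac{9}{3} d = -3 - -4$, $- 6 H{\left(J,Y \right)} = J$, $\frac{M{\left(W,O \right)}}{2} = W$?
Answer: $476$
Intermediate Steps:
$M{\left(W,O \right)} = 2 W$
$H{\left(J,Y \right)} = - \frac{J}{6}$
$d = \frac{1}{3}$ ($d = \frac{-3 - -4}{3} = \frac{-3 + 4}{3} = \frac{1}{3} \cdot 1 = \frac{1}{3} \approx 0.33333$)
$n{\left(o \right)} = o + o^{2}$
$\left(33 + H{\left(M{\left(-3,4 \right)},2 \right)}\right) n{\left(6 \right)} d = \left(33 - \frac{2 \left(-3\right)}{6}\right) 6 \left(1 + 6\right) \frac{1}{3} = \left(33 - -1\right) 6 \cdot 7 \cdot \frac{1}{3} = \left(33 + 1\right) 42 \cdot \frac{1}{3} = 34 \cdot 14 = 476$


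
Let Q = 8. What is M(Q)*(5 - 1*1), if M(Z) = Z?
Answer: 32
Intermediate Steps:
M(Q)*(5 - 1*1) = 8*(5 - 1*1) = 8*(5 - 1) = 8*4 = 32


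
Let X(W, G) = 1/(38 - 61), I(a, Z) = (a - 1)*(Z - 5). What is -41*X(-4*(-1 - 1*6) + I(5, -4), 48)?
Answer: 41/23 ≈ 1.7826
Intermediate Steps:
I(a, Z) = (-1 + a)*(-5 + Z)
X(W, G) = -1/23 (X(W, G) = 1/(-23) = -1/23)
-41*X(-4*(-1 - 1*6) + I(5, -4), 48) = -41*(-1/23) = 41/23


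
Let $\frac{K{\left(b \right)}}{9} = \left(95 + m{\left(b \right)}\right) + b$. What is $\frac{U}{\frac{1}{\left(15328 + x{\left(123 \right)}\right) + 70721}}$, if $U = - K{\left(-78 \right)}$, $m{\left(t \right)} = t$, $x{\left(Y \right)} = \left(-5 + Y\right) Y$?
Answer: $55209087$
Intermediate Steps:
$x{\left(Y \right)} = Y \left(-5 + Y\right)$
$K{\left(b \right)} = 855 + 18 b$ ($K{\left(b \right)} = 9 \left(\left(95 + b\right) + b\right) = 9 \left(95 + 2 b\right) = 855 + 18 b$)
$U = 549$ ($U = - (855 + 18 \left(-78\right)) = - (855 - 1404) = \left(-1\right) \left(-549\right) = 549$)
$\frac{U}{\frac{1}{\left(15328 + x{\left(123 \right)}\right) + 70721}} = \frac{549}{\frac{1}{\left(15328 + 123 \left(-5 + 123\right)\right) + 70721}} = \frac{549}{\frac{1}{\left(15328 + 123 \cdot 118\right) + 70721}} = \frac{549}{\frac{1}{\left(15328 + 14514\right) + 70721}} = \frac{549}{\frac{1}{29842 + 70721}} = \frac{549}{\frac{1}{100563}} = 549 \frac{1}{\frac{1}{100563}} = 549 \cdot 100563 = 55209087$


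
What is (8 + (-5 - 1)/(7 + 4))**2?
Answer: 6724/121 ≈ 55.570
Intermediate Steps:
(8 + (-5 - 1)/(7 + 4))**2 = (8 - 6/11)**2 = (82/11)**2 = 6724/121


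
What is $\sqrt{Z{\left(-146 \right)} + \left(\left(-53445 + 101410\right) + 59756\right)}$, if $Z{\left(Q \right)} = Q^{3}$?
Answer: $i \sqrt{3004415} \approx 1733.3 i$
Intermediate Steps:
$\sqrt{Z{\left(-146 \right)} + \left(\left(-53445 + 101410\right) + 59756\right)} = \sqrt{\left(-146\right)^{3} + \left(\left(-53445 + 101410\right) + 59756\right)} = \sqrt{-3112136 + \left(47965 + 59756\right)} = \sqrt{-3112136 + 107721} = \sqrt{-3004415} = i \sqrt{3004415}$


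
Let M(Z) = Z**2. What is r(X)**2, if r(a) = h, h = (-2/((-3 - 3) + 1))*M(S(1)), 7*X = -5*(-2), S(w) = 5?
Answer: 100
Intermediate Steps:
X = 10/7 (X = (-5*(-2))/7 = (1/7)*10 = 10/7 ≈ 1.4286)
h = 10 (h = -2/((-3 - 3) + 1)*5**2 = -2/(-6 + 1)*25 = -2/(-5)*25 = -2*(-1/5)*25 = (2/5)*25 = 10)
r(a) = 10
r(X)**2 = 10**2 = 100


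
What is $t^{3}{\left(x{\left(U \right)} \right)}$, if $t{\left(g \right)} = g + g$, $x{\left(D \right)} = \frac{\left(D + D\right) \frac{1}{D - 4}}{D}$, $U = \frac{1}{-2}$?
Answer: $- \frac{512}{729} \approx -0.70233$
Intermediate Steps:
$U = - \frac{1}{2} \approx -0.5$
$x{\left(D \right)} = \frac{2}{-4 + D}$ ($x{\left(D \right)} = \frac{2 D \frac{1}{-4 + D}}{D} = \frac{2}{-4 + D}$)
$t{\left(g \right)} = 2 g$
$t^{3}{\left(x{\left(U \right)} \right)} = \left(2 \frac{2}{-4 - \frac{1}{2}}\right)^{3} = \left(2 \frac{2}{- \frac{9}{2}}\right)^{3} = \left(2 \cdot 2 \left(- \frac{2}{9}\right)\right)^{3} = \left(2 \left(- \frac{4}{9}\right)\right)^{3} = \left(- \frac{8}{9}\right)^{3} = - \frac{512}{729}$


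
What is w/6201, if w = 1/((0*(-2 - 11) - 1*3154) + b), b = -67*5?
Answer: -1/21635289 ≈ -4.6221e-8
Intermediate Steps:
b = -335
w = -1/3489 (w = 1/((0*(-2 - 11) - 1*3154) - 335) = 1/((0*(-13) - 3154) - 335) = 1/((0 - 3154) - 335) = 1/(-3154 - 335) = 1/(-3489) = -1/3489 ≈ -0.00028661)
w/6201 = -1/3489/6201 = -1/3489*1/6201 = -1/21635289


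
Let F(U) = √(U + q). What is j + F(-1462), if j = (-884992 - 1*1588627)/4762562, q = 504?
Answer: -2473619/4762562 + I*√958 ≈ -0.51939 + 30.952*I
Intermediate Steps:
F(U) = √(504 + U) (F(U) = √(U + 504) = √(504 + U))
j = -2473619/4762562 (j = (-884992 - 1588627)*(1/4762562) = -2473619*1/4762562 = -2473619/4762562 ≈ -0.51939)
j + F(-1462) = -2473619/4762562 + √(504 - 1462) = -2473619/4762562 + √(-958) = -2473619/4762562 + I*√958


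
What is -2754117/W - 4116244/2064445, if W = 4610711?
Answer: -1298133397871/500976803705 ≈ -2.5912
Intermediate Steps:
-2754117/W - 4116244/2064445 = -2754117/4610711 - 4116244/2064445 = -1298133397871/500976803705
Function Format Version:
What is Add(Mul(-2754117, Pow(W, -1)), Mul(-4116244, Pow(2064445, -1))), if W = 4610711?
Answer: Rational(-1298133397871, 500976803705) ≈ -2.5912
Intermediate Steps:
Add(Mul(-2754117, Pow(W, -1)), Mul(-4116244, Pow(2064445, -1))) = Add(Mul(-2754117, Pow(4610711, -1)), Mul(-4116244, Pow(2064445, -1))) = Add(Mul(-2754117, Rational(1, 4610711)), Mul(-4116244, Rational(1, 2064445))) = Add(Rational(-2754117, 4610711), Rational(-4116244, 2064445)) = Rational(-1298133397871, 500976803705)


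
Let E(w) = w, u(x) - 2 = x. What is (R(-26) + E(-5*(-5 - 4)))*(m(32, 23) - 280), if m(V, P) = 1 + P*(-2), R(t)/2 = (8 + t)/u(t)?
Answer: -30225/2 ≈ -15113.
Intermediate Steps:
u(x) = 2 + x
R(t) = 2*(8 + t)/(2 + t) (R(t) = 2*((8 + t)/(2 + t)) = 2*(8 + t)/(2 + t))
m(V, P) = 1 - 2*P
(R(-26) + E(-5*(-5 - 4)))*(m(32, 23) - 280) = (2*(8 - 26)/(2 - 26) - 5*(-5 - 4))*((1 - 2*23) - 280) = (2*(-18)/(-24) - 5*(-9))*((1 - 46) - 280) = (2*(-1/24)*(-18) + 45)*(-45 - 280) = (3/2 + 45)*(-325) = (93/2)*(-325) = -30225/2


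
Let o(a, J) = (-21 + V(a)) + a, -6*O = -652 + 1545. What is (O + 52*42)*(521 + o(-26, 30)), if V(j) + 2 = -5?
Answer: 5702537/6 ≈ 9.5042e+5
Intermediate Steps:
V(j) = -7 (V(j) = -2 - 5 = -7)
O = -893/6 (O = -(-652 + 1545)/6 = -1/6*893 = -893/6 ≈ -148.83)
o(a, J) = -28 + a (o(a, J) = (-21 - 7) + a = -28 + a)
(O + 52*42)*(521 + o(-26, 30)) = (-893/6 + 52*42)*(521 + (-28 - 26)) = (-893/6 + 2184)*(521 - 54) = (12211/6)*467 = 5702537/6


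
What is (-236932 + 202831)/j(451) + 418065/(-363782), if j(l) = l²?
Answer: -97440169047/73993622582 ≈ -1.3169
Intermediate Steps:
(-236932 + 202831)/j(451) + 418065/(-363782) = (-236932 + 202831)/(451²) + 418065/(-363782) = -34101/203401 + 418065*(-1/363782) = -34101*1/203401 - 418065/363782 = -34101/203401 - 418065/363782 = -97440169047/73993622582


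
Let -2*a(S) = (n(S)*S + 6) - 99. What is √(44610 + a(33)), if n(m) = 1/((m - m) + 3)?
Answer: √44651 ≈ 211.31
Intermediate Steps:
n(m) = ⅓ (n(m) = 1/(0 + 3) = 1/3 = ⅓)
a(S) = 93/2 - S/6 (a(S) = -((S/3 + 6) - 99)/2 = -((6 + S/3) - 99)/2 = -(-93 + S/3)/2 = 93/2 - S/6)
√(44610 + a(33)) = √(44610 + (93/2 - ⅙*33)) = √(44610 + (93/2 - 11/2)) = √(44610 + 41) = √44651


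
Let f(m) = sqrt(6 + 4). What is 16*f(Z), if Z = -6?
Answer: 16*sqrt(10) ≈ 50.596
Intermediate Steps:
f(m) = sqrt(10)
16*f(Z) = 16*sqrt(10)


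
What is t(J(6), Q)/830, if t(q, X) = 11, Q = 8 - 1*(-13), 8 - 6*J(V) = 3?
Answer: 11/830 ≈ 0.013253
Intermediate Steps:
J(V) = ⅚ (J(V) = 4/3 - ⅙*3 = 4/3 - ½ = ⅚)
Q = 21 (Q = 8 + 13 = 21)
t(J(6), Q)/830 = 11/830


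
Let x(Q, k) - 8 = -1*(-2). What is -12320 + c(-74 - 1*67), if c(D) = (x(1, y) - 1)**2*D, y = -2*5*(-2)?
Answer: -23741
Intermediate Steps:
y = 20 (y = -10*(-2) = 20)
x(Q, k) = 10 (x(Q, k) = 8 - 1*(-2) = 8 + 2 = 10)
c(D) = 81*D (c(D) = (10 - 1)**2*D = 9**2*D = 81*D)
-12320 + c(-74 - 1*67) = -12320 + 81*(-74 - 1*67) = -12320 + 81*(-74 - 67) = -12320 + 81*(-141) = -12320 - 11421 = -23741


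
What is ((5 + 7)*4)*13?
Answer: 624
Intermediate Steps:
((5 + 7)*4)*13 = (12*4)*13 = 48*13 = 624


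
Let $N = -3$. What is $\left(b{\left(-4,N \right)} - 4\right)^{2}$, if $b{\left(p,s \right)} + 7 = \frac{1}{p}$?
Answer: $\frac{2025}{16} \approx 126.56$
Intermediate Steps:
$b{\left(p,s \right)} = -7 + \frac{1}{p}$
$\left(b{\left(-4,N \right)} - 4\right)^{2} = \left(\left(-7 + \frac{1}{-4}\right) - 4\right)^{2} = \left(\left(-7 - \frac{1}{4}\right) - 4\right)^{2} = \left(- \frac{29}{4} - 4\right)^{2} = \left(- \frac{45}{4}\right)^{2} = \frac{2025}{16}$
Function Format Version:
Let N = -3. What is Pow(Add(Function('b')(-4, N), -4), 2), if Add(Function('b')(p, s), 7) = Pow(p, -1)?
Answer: Rational(2025, 16) ≈ 126.56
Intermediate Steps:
Function('b')(p, s) = Add(-7, Pow(p, -1))
Pow(Add(Function('b')(-4, N), -4), 2) = Pow(Add(Add(-7, Pow(-4, -1)), -4), 2) = Pow(Add(Add(-7, Rational(-1, 4)), -4), 2) = Pow(Add(Rational(-29, 4), -4), 2) = Pow(Rational(-45, 4), 2) = Rational(2025, 16)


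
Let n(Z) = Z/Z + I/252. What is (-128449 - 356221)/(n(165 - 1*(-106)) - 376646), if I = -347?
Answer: 122136840/94914887 ≈ 1.2868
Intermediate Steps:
n(Z) = -95/252 (n(Z) = Z/Z - 347/252 = 1 - 347*1/252 = 1 - 347/252 = -95/252)
(-128449 - 356221)/(n(165 - 1*(-106)) - 376646) = (-128449 - 356221)/(-95/252 - 376646) = -484670/(-94914887/252) = -484670*(-252/94914887) = 122136840/94914887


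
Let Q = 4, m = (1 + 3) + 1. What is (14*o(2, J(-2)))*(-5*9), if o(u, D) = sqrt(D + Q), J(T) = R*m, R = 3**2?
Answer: -4410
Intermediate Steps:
m = 5 (m = 4 + 1 = 5)
R = 9
J(T) = 45 (J(T) = 9*5 = 45)
o(u, D) = sqrt(4 + D) (o(u, D) = sqrt(D + 4) = sqrt(4 + D))
(14*o(2, J(-2)))*(-5*9) = (14*sqrt(4 + 45))*(-5*9) = (14*sqrt(49))*(-45) = (14*7)*(-45) = 98*(-45) = -4410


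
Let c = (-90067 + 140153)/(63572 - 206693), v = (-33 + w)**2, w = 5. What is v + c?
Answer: 112156778/143121 ≈ 783.65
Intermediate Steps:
v = 784 (v = (-33 + 5)**2 = (-28)**2 = 784)
c = -50086/143121 (c = 50086/(-143121) = 50086*(-1/143121) = -50086/143121 ≈ -0.34996)
v + c = 784 - 50086/143121 = 112156778/143121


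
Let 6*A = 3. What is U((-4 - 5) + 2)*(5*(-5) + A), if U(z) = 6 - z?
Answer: -637/2 ≈ -318.50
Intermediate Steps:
A = 1/2 (A = (1/6)*3 = 1/2 ≈ 0.50000)
U((-4 - 5) + 2)*(5*(-5) + A) = (6 - ((-4 - 5) + 2))*(5*(-5) + 1/2) = (6 - (-9 + 2))*(-25 + 1/2) = (6 - 1*(-7))*(-49/2) = (6 + 7)*(-49/2) = 13*(-49/2) = -637/2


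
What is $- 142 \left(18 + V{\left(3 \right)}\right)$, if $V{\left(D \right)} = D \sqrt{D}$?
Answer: $-2556 - 426 \sqrt{3} \approx -3293.9$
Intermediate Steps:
$V{\left(D \right)} = D^{\frac{3}{2}}$
$- 142 \left(18 + V{\left(3 \right)}\right) = - 142 \left(18 + 3^{\frac{3}{2}}\right) = - 142 \left(18 + 3 \sqrt{3}\right) = -2556 - 426 \sqrt{3}$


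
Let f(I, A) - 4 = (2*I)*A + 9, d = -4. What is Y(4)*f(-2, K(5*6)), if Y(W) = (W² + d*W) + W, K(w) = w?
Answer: -428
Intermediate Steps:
Y(W) = W² - 3*W (Y(W) = (W² - 4*W) + W = W² - 3*W)
f(I, A) = 13 + 2*A*I (f(I, A) = 4 + ((2*I)*A + 9) = 4 + (2*A*I + 9) = 4 + (9 + 2*A*I) = 13 + 2*A*I)
Y(4)*f(-2, K(5*6)) = (4*(-3 + 4))*(13 + 2*(5*6)*(-2)) = (4*1)*(13 + 2*30*(-2)) = 4*(13 - 120) = 4*(-107) = -428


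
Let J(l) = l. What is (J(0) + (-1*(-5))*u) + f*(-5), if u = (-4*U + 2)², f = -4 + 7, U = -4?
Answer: 1605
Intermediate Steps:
f = 3
u = 324 (u = (-4*(-4) + 2)² = (16 + 2)² = 18² = 324)
(J(0) + (-1*(-5))*u) + f*(-5) = (0 - 1*(-5)*324) + 3*(-5) = (0 + 5*324) - 15 = (0 + 1620) - 15 = 1620 - 15 = 1605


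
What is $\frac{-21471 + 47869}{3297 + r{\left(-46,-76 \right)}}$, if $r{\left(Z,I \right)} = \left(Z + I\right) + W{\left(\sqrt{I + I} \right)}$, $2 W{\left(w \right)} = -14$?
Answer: $\frac{13199}{1584} \approx 8.3327$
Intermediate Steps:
$W{\left(w \right)} = -7$ ($W{\left(w \right)} = \frac{1}{2} \left(-14\right) = -7$)
$r{\left(Z,I \right)} = -7 + I + Z$ ($r{\left(Z,I \right)} = \left(Z + I\right) - 7 = \left(I + Z\right) - 7 = -7 + I + Z$)
$\frac{-21471 + 47869}{3297 + r{\left(-46,-76 \right)}} = \frac{-21471 + 47869}{3297 - 129} = \frac{26398}{3297 - 129} = \frac{26398}{3168} = 26398 \cdot \frac{1}{3168} = \frac{13199}{1584}$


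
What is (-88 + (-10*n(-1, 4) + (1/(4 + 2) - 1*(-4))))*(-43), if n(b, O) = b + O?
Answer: 29369/6 ≈ 4894.8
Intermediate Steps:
n(b, O) = O + b
(-88 + (-10*n(-1, 4) + (1/(4 + 2) - 1*(-4))))*(-43) = (-88 + (-10*(4 - 1) + (1/(4 + 2) - 1*(-4))))*(-43) = (-88 + (-10*3 + (1/6 + 4)))*(-43) = (-88 + (-30 + (⅙ + 4)))*(-43) = (-88 + (-30 + 25/6))*(-43) = (-88 - 155/6)*(-43) = -683/6*(-43) = 29369/6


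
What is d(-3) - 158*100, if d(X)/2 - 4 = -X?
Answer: -15786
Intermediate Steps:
d(X) = 8 - 2*X (d(X) = 8 + 2*(-X) = 8 - 2*X)
d(-3) - 158*100 = (8 - 2*(-3)) - 158*100 = (8 + 6) - 15800 = 14 - 15800 = -15786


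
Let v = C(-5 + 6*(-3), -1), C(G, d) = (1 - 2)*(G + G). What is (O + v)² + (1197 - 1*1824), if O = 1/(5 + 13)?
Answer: 484093/324 ≈ 1494.1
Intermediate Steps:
C(G, d) = -2*G
O = 1/18 ≈ 0.055556
v = 46 (v = -2*(-5 + 6*(-3)) = -2*(-5 - 18) = -2*(-23) = 46)
(O + v)² + (1197 - 1*1824) = (1/18 + 46)² + (1197 - 1*1824) = (829/18)² + (1197 - 1824) = 687241/324 - 627 = 484093/324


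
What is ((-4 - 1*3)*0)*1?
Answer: 0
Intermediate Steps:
((-4 - 1*3)*0)*1 = ((-4 - 3)*0)*1 = -7*0*1 = 0*1 = 0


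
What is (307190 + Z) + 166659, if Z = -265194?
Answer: 208655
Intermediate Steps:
(307190 + Z) + 166659 = (307190 - 265194) + 166659 = 41996 + 166659 = 208655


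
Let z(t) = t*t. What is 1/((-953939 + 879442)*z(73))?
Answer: -1/396994513 ≈ -2.5189e-9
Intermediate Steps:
z(t) = t²
1/((-953939 + 879442)*z(73)) = 1/((-953939 + 879442)*(73²)) = 1/(-74497*5329) = -1/74497*1/5329 = -1/396994513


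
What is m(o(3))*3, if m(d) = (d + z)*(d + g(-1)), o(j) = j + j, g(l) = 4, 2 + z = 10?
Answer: 420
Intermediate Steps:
z = 8 (z = -2 + 10 = 8)
o(j) = 2*j
m(d) = (4 + d)*(8 + d) (m(d) = (d + 8)*(d + 4) = (8 + d)*(4 + d) = (4 + d)*(8 + d))
m(o(3))*3 = (32 + (2*3)² + 12*(2*3))*3 = (32 + 6² + 12*6)*3 = (32 + 36 + 72)*3 = 140*3 = 420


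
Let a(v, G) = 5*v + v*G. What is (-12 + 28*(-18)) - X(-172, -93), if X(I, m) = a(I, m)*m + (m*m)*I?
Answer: 2894760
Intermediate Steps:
a(v, G) = 5*v + G*v
X(I, m) = I*m**2 + I*m*(5 + m) (X(I, m) = (I*(5 + m))*m + (m*m)*I = I*m*(5 + m) + m**2*I = I*m*(5 + m) + I*m**2 = I*m**2 + I*m*(5 + m))
(-12 + 28*(-18)) - X(-172, -93) = (-12 + 28*(-18)) - (-172)*(-93)*(5 + 2*(-93)) = (-12 - 504) - (-172)*(-93)*(5 - 186) = -516 - (-172)*(-93)*(-181) = -516 - 1*(-2895276) = -516 + 2895276 = 2894760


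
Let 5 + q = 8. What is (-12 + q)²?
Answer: 81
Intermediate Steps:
q = 3 (q = -5 + 8 = 3)
(-12 + q)² = (-12 + 3)² = (-9)² = 81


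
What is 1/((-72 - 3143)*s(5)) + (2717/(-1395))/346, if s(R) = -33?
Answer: -19185163/3413924910 ≈ -0.0056197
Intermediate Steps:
1/((-72 - 3143)*s(5)) + (2717/(-1395))/346 = 1/(-72 - 3143*(-33)) + (2717/(-1395))/346 = -1/33/(-3215) + (2717*(-1/1395))*(1/346) = -1/3215*(-1/33) - 2717/1395*1/346 = 1/106095 - 2717/482670 = -19185163/3413924910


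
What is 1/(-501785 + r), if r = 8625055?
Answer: 1/8123270 ≈ 1.2310e-7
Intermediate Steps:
1/(-501785 + r) = 1/(-501785 + 8625055) = 1/8123270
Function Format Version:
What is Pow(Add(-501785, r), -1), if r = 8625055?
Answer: Rational(1, 8123270) ≈ 1.2310e-7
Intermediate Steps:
Pow(Add(-501785, r), -1) = Pow(Add(-501785, 8625055), -1) = Pow(8123270, -1) = Rational(1, 8123270)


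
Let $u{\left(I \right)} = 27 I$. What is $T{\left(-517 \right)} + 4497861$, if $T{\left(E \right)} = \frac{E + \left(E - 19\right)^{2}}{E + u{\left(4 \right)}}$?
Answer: $\frac{1839338370}{409} \approx 4.4972 \cdot 10^{6}$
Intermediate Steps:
$T{\left(E \right)} = \frac{E + \left(-19 + E\right)^{2}}{108 + E}$ ($T{\left(E \right)} = \frac{E + \left(E - 19\right)^{2}}{E + 27 \cdot 4} = \frac{E + \left(-19 + E\right)^{2}}{E + 108} = \frac{E + \left(-19 + E\right)^{2}}{108 + E}$)
$T{\left(-517 \right)} + 4497861 = \frac{-517 + \left(-19 - 517\right)^{2}}{108 - 517} + 4497861 = \frac{-517 + \left(-536\right)^{2}}{-409} + 4497861 = - \frac{-517 + 287296}{409} + 4497861 = \left(- \frac{1}{409}\right) 286779 + 4497861 = - \frac{286779}{409} + 4497861 = \frac{1839338370}{409}$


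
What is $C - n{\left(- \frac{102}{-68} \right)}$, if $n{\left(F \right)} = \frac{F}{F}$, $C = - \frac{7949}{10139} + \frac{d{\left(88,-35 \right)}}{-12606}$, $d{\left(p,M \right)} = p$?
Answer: $- \frac{10404980}{5809647} \approx -1.791$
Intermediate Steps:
$C = - \frac{4595333}{5809647}$ ($C = - \frac{7949}{10139} + \frac{88}{-12606} = \left(-7949\right) \frac{1}{10139} + 88 \left(- \frac{1}{12606}\right) = - \frac{7949}{10139} - \frac{4}{573} = - \frac{4595333}{5809647} \approx -0.79098$)
$n{\left(F \right)} = 1$
$C - n{\left(- \frac{102}{-68} \right)} = - \frac{4595333}{5809647} - 1 = - \frac{10404980}{5809647}$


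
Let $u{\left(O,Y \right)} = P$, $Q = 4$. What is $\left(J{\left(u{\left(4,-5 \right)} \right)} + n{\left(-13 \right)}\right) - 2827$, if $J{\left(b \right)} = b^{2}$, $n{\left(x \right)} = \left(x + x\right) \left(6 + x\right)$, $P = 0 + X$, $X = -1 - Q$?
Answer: $-2620$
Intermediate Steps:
$X = -5$ ($X = -1 - 4 = -5$)
$P = -5$ ($P = 0 - 5 = -5$)
$u{\left(O,Y \right)} = -5$
$n{\left(x \right)} = 2 x \left(6 + x\right)$
$\left(J{\left(u{\left(4,-5 \right)} \right)} + n{\left(-13 \right)}\right) - 2827 = \left(\left(-5\right)^{2} + 2 \left(-13\right) \left(6 - 13\right)\right) - 2827 = \left(25 + 2 \left(-13\right) \left(-7\right)\right) - 2827 = \left(25 + 182\right) - 2827 = 207 - 2827 = -2620$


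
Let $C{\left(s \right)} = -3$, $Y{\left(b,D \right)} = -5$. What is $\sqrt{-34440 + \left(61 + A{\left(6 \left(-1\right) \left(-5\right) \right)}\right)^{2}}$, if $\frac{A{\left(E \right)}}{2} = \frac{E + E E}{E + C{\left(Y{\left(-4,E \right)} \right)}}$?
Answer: $\frac{i \sqrt{1423079}}{9} \approx 132.55 i$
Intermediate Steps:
$A{\left(E \right)} = \frac{2 \left(E + E^{2}\right)}{-3 + E}$ ($A{\left(E \right)} = 2 \frac{E + E E}{E - 3} = 2 \frac{E + E^{2}}{-3 + E} = \frac{2 \left(E + E^{2}\right)}{-3 + E}$)
$\sqrt{-34440 + \left(61 + A{\left(6 \left(-1\right) \left(-5\right) \right)}\right)^{2}} = \sqrt{-34440 + \left(61 + \frac{2 \cdot 6 \left(-1\right) \left(-5\right) \left(1 + 6 \left(-1\right) \left(-5\right)\right)}{-3 + 6 \left(-1\right) \left(-5\right)}\right)^{2}} = \sqrt{-34440 + \left(61 + \frac{2 \left(\left(-6\right) \left(-5\right)\right) \left(1 - -30\right)}{-3 - -30}\right)^{2}} = \sqrt{-34440 + \left(61 + 2 \cdot 30 \frac{1}{-3 + 30} \left(1 + 30\right)\right)^{2}} = \sqrt{-34440 + \left(61 + 2 \cdot 30 \cdot \frac{1}{27} \cdot 31\right)^{2}} = \sqrt{-34440 + \left(61 + \frac{620}{9}\right)^{2}} = \sqrt{-34440 + \left(\frac{1169}{9}\right)^{2}} = \sqrt{-34440 + \frac{1366561}{81}} = \sqrt{- \frac{1423079}{81}} = \frac{i \sqrt{1423079}}{9}$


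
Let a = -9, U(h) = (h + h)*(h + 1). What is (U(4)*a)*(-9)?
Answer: 3240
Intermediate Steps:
U(h) = 2*h*(1 + h) (U(h) = (2*h)*(1 + h) = 2*h*(1 + h))
(U(4)*a)*(-9) = ((2*4*(1 + 4))*(-9))*(-9) = ((2*4*5)*(-9))*(-9) = (40*(-9))*(-9) = -360*(-9) = 3240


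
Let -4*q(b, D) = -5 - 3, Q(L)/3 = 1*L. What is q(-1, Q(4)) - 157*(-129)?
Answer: 20255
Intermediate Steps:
Q(L) = 3*L (Q(L) = 3*(1*L) = 3*L)
q(b, D) = 2 (q(b, D) = -(-5 - 3)/4 = -¼*(-8) = 2)
q(-1, Q(4)) - 157*(-129) = 2 - 157*(-129) = 2 + 20253 = 20255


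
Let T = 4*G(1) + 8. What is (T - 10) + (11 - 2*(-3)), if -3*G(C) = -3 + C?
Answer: 53/3 ≈ 17.667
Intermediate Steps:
G(C) = 1 - C/3 (G(C) = -(-3 + C)/3 = 1 - C/3)
T = 32/3 (T = 4*(1 - ⅓*1) + 8 = 4*(1 - ⅓) + 8 = 4*(⅔) + 8 = 8/3 + 8 = 32/3 ≈ 10.667)
(T - 10) + (11 - 2*(-3)) = (32/3 - 10) + (11 - 2*(-3)) = ⅔ + (11 + 6) = ⅔ + 17 = 53/3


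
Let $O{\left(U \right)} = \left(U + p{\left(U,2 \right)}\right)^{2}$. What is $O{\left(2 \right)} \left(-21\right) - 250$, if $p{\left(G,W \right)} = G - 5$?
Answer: $-271$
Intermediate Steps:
$p{\left(G,W \right)} = -5 + G$ ($p{\left(G,W \right)} = G - 5 = -5 + G$)
$O{\left(U \right)} = \left(-5 + 2 U\right)^{2}$ ($O{\left(U \right)} = \left(U + \left(-5 + U\right)\right)^{2} = \left(-5 + 2 U\right)^{2}$)
$O{\left(2 \right)} \left(-21\right) - 250 = \left(-5 + 2 \cdot 2\right)^{2} \left(-21\right) - 250 = \left(-5 + 4\right)^{2} \left(-21\right) - 250 = \left(-1\right)^{2} \left(-21\right) - 250 = 1 \left(-21\right) - 250 = -21 - 250 = -271$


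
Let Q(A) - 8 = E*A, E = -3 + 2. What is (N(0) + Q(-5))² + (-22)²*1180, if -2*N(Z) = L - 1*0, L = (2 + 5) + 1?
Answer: 571201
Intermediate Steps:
E = -1
L = 8 (L = 7 + 1 = 8)
N(Z) = -4 (N(Z) = -(8 - 1*0)/2 = -(8 + 0)/2 = -½*8 = -4)
Q(A) = 8 - A
(N(0) + Q(-5))² + (-22)²*1180 = (-4 + (8 - 1*(-5)))² + (-22)²*1180 = (-4 + (8 + 5))² + 484*1180 = (-4 + 13)² + 571120 = 9² + 571120 = 81 + 571120 = 571201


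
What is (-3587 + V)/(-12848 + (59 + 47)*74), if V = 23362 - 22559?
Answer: 232/417 ≈ 0.55635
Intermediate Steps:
V = 803
(-3587 + V)/(-12848 + (59 + 47)*74) = (-3587 + 803)/(-12848 + (59 + 47)*74) = -2784/(-12848 + 106*74) = -2784/(-12848 + 7844) = -2784/(-5004) = -2784*(-1/5004) = 232/417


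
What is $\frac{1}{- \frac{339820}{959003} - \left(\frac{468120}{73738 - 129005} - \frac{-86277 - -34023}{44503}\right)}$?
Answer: $\frac{2358713240300903}{16373335288419806} \approx 0.14406$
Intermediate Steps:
$\frac{1}{- \frac{339820}{959003} - \left(\frac{468120}{73738 - 129005} - \frac{-86277 - -34023}{44503}\right)} = \frac{1}{\left(-339820\right) \frac{1}{959003} + \left(\left(-86277 + 34023\right) \frac{1}{44503} - \frac{468120}{-55267}\right)} = \frac{1}{- \frac{339820}{959003} - - \frac{17944822542}{2459547301}} = \frac{1}{- \frac{339820}{959003} + \left(- \frac{52254}{44503} + \frac{468120}{55267}\right)} = \frac{1}{- \frac{339820}{959003} + \frac{17944822542}{2459547301}} = \frac{1}{\frac{16373335288419806}{2358713240300903}} = \frac{2358713240300903}{16373335288419806}$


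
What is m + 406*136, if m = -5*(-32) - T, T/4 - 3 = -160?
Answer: 56004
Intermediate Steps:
T = -628 (T = 12 + 4*(-160) = 12 - 640 = -628)
m = 788 (m = -5*(-32) - 1*(-628) = 160 + 628 = 788)
m + 406*136 = 788 + 406*136 = 788 + 55216 = 56004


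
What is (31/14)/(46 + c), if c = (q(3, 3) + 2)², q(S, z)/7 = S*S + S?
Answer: 31/104188 ≈ 0.00029754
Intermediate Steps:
q(S, z) = 7*S + 7*S² (q(S, z) = 7*(S*S + S) = 7*(S² + S) = 7*(S + S²) = 7*S + 7*S²)
c = 7396 (c = (7*3*(1 + 3) + 2)² = (7*3*4 + 2)² = (84 + 2)² = 86² = 7396)
(31/14)/(46 + c) = (31/14)/(46 + 7396) = (31*(1/14))/7442 = (31/14)*(1/7442) = 31/104188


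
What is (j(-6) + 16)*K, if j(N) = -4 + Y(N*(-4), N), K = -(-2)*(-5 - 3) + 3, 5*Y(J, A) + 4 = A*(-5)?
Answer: -1118/5 ≈ -223.60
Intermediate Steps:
Y(J, A) = -⅘ - A (Y(J, A) = -⅘ + (A*(-5))/5 = -⅘ + (-5*A)/5 = -⅘ - A)
K = -13 (K = -(-2)*(-8) + 3 = -1*16 + 3 = -16 + 3 = -13)
j(N) = -24/5 - N (j(N) = -4 + (-⅘ - N) = -24/5 - N)
(j(-6) + 16)*K = ((-24/5 - 1*(-6)) + 16)*(-13) = ((-24/5 + 6) + 16)*(-13) = (6/5 + 16)*(-13) = (86/5)*(-13) = -1118/5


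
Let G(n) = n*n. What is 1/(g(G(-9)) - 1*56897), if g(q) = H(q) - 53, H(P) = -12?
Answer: -1/56962 ≈ -1.7556e-5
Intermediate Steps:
G(n) = n²
g(q) = -65 (g(q) = -12 - 53 = -65)
1/(g(G(-9)) - 1*56897) = 1/(-65 - 1*56897) = 1/(-65 - 56897) = 1/(-56962) = -1/56962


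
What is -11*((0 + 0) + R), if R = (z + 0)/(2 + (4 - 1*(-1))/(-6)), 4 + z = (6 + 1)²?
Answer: -2970/7 ≈ -424.29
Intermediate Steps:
z = 45 (z = -4 + (6 + 1)² = -4 + 7² = -4 + 49 = 45)
R = 270/7 (R = (45 + 0)/(2 + (4 - 1*(-1))/(-6)) = 45/(2 + (4 + 1)*(-⅙)) = 45/(2 + 5*(-⅙)) = 45/(2 - ⅚) = 45/(7/6) = 45*(6/7) = 270/7 ≈ 38.571)
-11*((0 + 0) + R) = -11*((0 + 0) + 270/7) = -11*(0 + 270/7) = -11*270/7 = -2970/7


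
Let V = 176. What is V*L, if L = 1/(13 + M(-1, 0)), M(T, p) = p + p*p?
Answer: 176/13 ≈ 13.538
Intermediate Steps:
M(T, p) = p + p**2
L = 1/13 (L = 1/(13 + 0*(1 + 0)) = 1/(13 + 0*1) = 1/(13 + 0) = 1/13 ≈ 0.076923)
V*L = 176*(1/13) = 176/13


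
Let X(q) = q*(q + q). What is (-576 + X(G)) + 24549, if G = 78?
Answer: 36141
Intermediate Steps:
X(q) = 2*q² (X(q) = q*(2*q) = 2*q²)
(-576 + X(G)) + 24549 = (-576 + 2*78²) + 24549 = (-576 + 2*6084) + 24549 = (-576 + 12168) + 24549 = 11592 + 24549 = 36141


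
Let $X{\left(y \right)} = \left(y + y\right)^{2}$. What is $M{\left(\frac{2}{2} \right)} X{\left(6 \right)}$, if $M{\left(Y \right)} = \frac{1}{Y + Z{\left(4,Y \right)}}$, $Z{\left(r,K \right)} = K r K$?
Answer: $\frac{144}{5} \approx 28.8$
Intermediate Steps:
$X{\left(y \right)} = 4 y^{2}$ ($X{\left(y \right)} = \left(2 y\right)^{2} = 4 y^{2}$)
$Z{\left(r,K \right)} = r K^{2}$
$M{\left(Y \right)} = \frac{1}{Y + 4 Y^{2}}$
$M{\left(\frac{2}{2} \right)} X{\left(6 \right)} = \frac{1}{\frac{2}{2} \left(1 + 4 \cdot \frac{2}{2}\right)} 4 \cdot 6^{2} = \frac{1}{2 \cdot \frac{1}{2} \left(1 + 4 \cdot 2 \cdot \frac{1}{2}\right)} 4 \cdot 36 = \frac{1}{1 \left(1 + 4 \cdot 1\right)} 144 = 1 \frac{1}{1 + 4} \cdot 144 = 1 \cdot \frac{1}{5} \cdot 144 = \frac{1}{5} \cdot 144 = \frac{144}{5}$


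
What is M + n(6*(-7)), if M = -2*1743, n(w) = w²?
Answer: -1722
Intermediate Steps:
M = -3486
M + n(6*(-7)) = -3486 + (6*(-7))² = -3486 + (-42)² = -3486 + 1764 = -1722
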